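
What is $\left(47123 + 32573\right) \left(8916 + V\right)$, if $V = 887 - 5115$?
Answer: $373614848$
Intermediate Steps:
$V = -4228$
$\left(47123 + 32573\right) \left(8916 + V\right) = \left(47123 + 32573\right) \left(8916 - 4228\right) = 79696 \cdot 4688 = 373614848$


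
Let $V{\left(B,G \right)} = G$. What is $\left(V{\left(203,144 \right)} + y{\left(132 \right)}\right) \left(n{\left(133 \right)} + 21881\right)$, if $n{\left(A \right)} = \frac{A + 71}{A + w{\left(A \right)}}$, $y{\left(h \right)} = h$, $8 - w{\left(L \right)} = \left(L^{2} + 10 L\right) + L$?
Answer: $\frac{38270112804}{6337} \approx 6.0392 \cdot 10^{6}$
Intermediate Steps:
$w{\left(L \right)} = 8 - L^{2} - 11 L$ ($w{\left(L \right)} = 8 - \left(\left(L^{2} + 10 L\right) + L\right) = 8 - \left(L^{2} + 11 L\right) = 8 - L^{2} - 11 L$)
$n{\left(A \right)} = \frac{71 + A}{8 - A^{2} - 10 A}$ ($n{\left(A \right)} = \frac{A + 71}{A - \left(-8 + A^{2} + 11 A\right)} = \frac{71 + A}{8 - A^{2} - 10 A}$)
$\left(V{\left(203,144 \right)} + y{\left(132 \right)}\right) \left(n{\left(133 \right)} + 21881\right) = \left(144 + 132\right) \left(\frac{-71 - 133}{-8 + 133^{2} + 10 \cdot 133} + 21881\right) = 276 \left(\frac{-71 - 133}{-8 + 17689 + 1330} + 21881\right) = 276 \left(\frac{1}{19011} \left(-204\right) + 21881\right) = 276 \left(- \frac{68}{6337} + 21881\right) = 276 \cdot \frac{138659829}{6337} = \frac{38270112804}{6337}$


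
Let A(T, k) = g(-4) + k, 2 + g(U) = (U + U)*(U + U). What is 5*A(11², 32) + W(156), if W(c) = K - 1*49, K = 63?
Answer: 484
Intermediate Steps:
g(U) = -2 + 4*U² (g(U) = -2 + (U + U)*(U + U) = -2 + (2*U)*(2*U) = -2 + 4*U²)
A(T, k) = 62 + k (A(T, k) = (-2 + 4*(-4)²) + k = (-2 + 4*16) + k = (-2 + 64) + k = 62 + k)
W(c) = 14 (W(c) = 63 - 1*49 = 63 - 49 = 14)
5*A(11², 32) + W(156) = 5*(62 + 32) + 14 = 5*94 + 14 = 470 + 14 = 484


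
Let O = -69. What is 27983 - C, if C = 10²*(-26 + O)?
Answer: 37483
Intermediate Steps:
C = -9500 (C = 10²*(-26 - 69) = 100*(-95) = -9500)
27983 - C = 27983 - 1*(-9500) = 27983 + 9500 = 37483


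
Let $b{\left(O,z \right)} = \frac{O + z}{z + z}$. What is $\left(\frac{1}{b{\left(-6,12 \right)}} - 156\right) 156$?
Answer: $-23712$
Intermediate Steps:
$b{\left(O,z \right)} = \frac{O + z}{2 z}$
$\left(\frac{1}{b{\left(-6,12 \right)}} - 156\right) 156 = \left(\frac{1}{\frac{1}{2} \cdot \frac{1}{12} \left(-6 + 12\right)} - 156\right) 156 = \left(\frac{1}{\frac{1}{2} \cdot \frac{1}{12} \cdot 6} - 156\right) 156 = \left(\frac{1}{\frac{1}{4}} - 156\right) 156 = \left(4 - 156\right) 156 = \left(-152\right) 156 = -23712$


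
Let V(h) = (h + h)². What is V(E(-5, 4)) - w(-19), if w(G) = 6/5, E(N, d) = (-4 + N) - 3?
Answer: 2874/5 ≈ 574.80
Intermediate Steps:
E(N, d) = -7 + N
V(h) = 4*h² (V(h) = (2*h)² = 4*h²)
w(G) = 6/5 (w(G) = 6*(⅕) = 6/5)
V(E(-5, 4)) - w(-19) = 4*(-7 - 5)² - 1*6/5 = 4*(-12)² - 6/5 = 4*144 - 6/5 = 576 - 6/5 = 2874/5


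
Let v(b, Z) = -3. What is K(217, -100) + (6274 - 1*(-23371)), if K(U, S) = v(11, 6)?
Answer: 29642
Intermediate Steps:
K(U, S) = -3
K(217, -100) + (6274 - 1*(-23371)) = -3 + (6274 - 1*(-23371)) = -3 + (6274 + 23371) = -3 + 29645 = 29642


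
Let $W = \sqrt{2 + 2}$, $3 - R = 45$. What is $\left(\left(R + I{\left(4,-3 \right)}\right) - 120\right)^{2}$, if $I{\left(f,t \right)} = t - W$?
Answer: $27889$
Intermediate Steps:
$R = -42$ ($R = 3 - 45 = -42$)
$W = 2$ ($W = \sqrt{4} = 2$)
$I{\left(f,t \right)} = -2 + t$ ($I{\left(f,t \right)} = t - 2 = -2 + t$)
$\left(\left(R + I{\left(4,-3 \right)}\right) - 120\right)^{2} = \left(\left(-42 - 5\right) - 120\right)^{2} = \left(-47 - 120\right)^{2} = \left(-167\right)^{2} = 27889$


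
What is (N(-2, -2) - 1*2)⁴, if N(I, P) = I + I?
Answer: 1296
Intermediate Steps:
N(I, P) = 2*I
(N(-2, -2) - 1*2)⁴ = (2*(-2) - 1*2)⁴ = (-4 - 2)⁴ = (-6)⁴ = 1296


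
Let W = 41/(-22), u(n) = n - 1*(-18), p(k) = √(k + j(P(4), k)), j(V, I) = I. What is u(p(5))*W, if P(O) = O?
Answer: -369/11 - 41*√10/22 ≈ -39.439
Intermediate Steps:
p(k) = √2*√k (p(k) = √(k + k) = √(2*k) = √2*√k)
u(n) = 18 + n (u(n) = n + 18 = 18 + n)
W = -41/22 (W = 41*(-1/22) = -41/22 ≈ -1.8636)
u(p(5))*W = (18 + √2*√5)*(-41/22) = (18 + √10)*(-41/22) = -369/11 - 41*√10/22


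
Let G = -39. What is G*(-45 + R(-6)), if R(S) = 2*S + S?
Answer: 2457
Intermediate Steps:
R(S) = 3*S
G*(-45 + R(-6)) = -39*(-45 + 3*(-6)) = -39*(-45 - 18) = -39*(-63) = 2457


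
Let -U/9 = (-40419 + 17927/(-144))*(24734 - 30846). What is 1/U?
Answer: -1/2230216466 ≈ -4.4839e-10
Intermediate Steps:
U = -2230216466 (U = -9*(-40419 + 17927/(-144))*(24734 - 30846) = -9*(-40419 + 17927*(-1/144))*(-6112) = -9*(-40419 - 17927/144)*(-6112) = -(-5838263)*(-6112)/16 = -9*2230216466/9 = -2230216466)
1/U = 1/(-2230216466) = -1/2230216466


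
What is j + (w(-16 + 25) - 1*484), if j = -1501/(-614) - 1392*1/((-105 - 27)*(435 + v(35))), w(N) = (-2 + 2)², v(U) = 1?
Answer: -354496519/736186 ≈ -481.53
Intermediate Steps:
w(N) = 0 (w(N) = 0² = 0)
j = 1817505/736186 (j = -1501/(-614) - 1392*1/((-105 - 27)*(435 + 1)) = -1501*(-1/614) - 1392/((-132*436)) = 1501/614 - 1392/(-57552) = 1501/614 - 1392*(-1/57552) = 1501/614 + 29/1199 = 1817505/736186 ≈ 2.4688)
j + (w(-16 + 25) - 1*484) = 1817505/736186 + (0 - 1*484) = 1817505/736186 + (0 - 484) = 1817505/736186 - 484 = -354496519/736186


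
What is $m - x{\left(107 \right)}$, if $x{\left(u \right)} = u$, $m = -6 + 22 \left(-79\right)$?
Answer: $-1851$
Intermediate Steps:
$m = -1744$ ($m = -6 - 1738 = -1744$)
$m - x{\left(107 \right)} = -1744 - 107 = -1851$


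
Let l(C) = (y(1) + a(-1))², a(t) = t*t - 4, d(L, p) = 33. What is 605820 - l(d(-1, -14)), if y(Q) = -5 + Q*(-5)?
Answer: 605651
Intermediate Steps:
a(t) = -4 + t² (a(t) = t² - 4 = -4 + t²)
y(Q) = -5 - 5*Q
l(C) = 169 (l(C) = ((-5 - 5*1) + (-4 + (-1)²))² = ((-5 - 5) + (-4 + 1))² = (-10 - 3)² = (-13)² = 169)
605820 - l(d(-1, -14)) = 605820 - 1*169 = 605820 - 169 = 605651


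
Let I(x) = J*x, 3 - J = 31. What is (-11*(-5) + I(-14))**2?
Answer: 199809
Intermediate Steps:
J = -28 (J = 3 - 1*31 = 3 - 31 = -28)
I(x) = -28*x
(-11*(-5) + I(-14))**2 = (-11*(-5) - 28*(-14))**2 = (55 + 392)**2 = 447**2 = 199809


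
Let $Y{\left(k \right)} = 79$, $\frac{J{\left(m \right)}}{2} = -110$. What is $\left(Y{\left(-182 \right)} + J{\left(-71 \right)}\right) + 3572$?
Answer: $3431$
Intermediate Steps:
$J{\left(m \right)} = -220$ ($J{\left(m \right)} = 2 \left(-110\right) = -220$)
$\left(Y{\left(-182 \right)} + J{\left(-71 \right)}\right) + 3572 = \left(79 - 220\right) + 3572 = -141 + 3572 = 3431$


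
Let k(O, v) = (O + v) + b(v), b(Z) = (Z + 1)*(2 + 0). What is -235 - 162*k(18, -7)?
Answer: -73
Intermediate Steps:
b(Z) = 2 + 2*Z (b(Z) = (1 + Z)*2 = 2 + 2*Z)
k(O, v) = 2 + O + 3*v (k(O, v) = (O + v) + (2 + 2*v) = 2 + O + 3*v)
-235 - 162*k(18, -7) = -235 - 162*(2 + 18 + 3*(-7)) = -235 - 162*(2 + 18 - 21) = -235 - 162*(-1) = -235 + 162 = -73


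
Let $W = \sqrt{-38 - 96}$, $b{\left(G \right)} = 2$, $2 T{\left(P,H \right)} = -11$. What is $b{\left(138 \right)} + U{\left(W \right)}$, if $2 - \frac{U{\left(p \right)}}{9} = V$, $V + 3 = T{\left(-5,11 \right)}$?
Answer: $\frac{193}{2} \approx 96.5$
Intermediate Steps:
$T{\left(P,H \right)} = - \frac{11}{2}$ ($T{\left(P,H \right)} = \frac{1}{2} \left(-11\right) = - \frac{11}{2}$)
$V = - \frac{17}{2}$ ($V = -3 - \frac{11}{2} = - \frac{17}{2} \approx -8.5$)
$W = i \sqrt{134}$ ($W = \sqrt{-134} = i \sqrt{134} \approx 11.576 i$)
$U{\left(p \right)} = \frac{189}{2}$ ($U{\left(p \right)} = 18 - - \frac{153}{2} = 18 + \frac{153}{2} = \frac{189}{2}$)
$b{\left(138 \right)} + U{\left(W \right)} = 2 + \frac{189}{2} = \frac{193}{2}$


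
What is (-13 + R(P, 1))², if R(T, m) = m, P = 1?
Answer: 144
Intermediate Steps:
(-13 + R(P, 1))² = (-13 + 1)² = (-12)² = 144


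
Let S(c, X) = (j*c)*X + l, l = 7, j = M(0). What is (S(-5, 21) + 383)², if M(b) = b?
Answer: 152100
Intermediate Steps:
j = 0
S(c, X) = 7 (S(c, X) = (0*c)*X + 7 = 0*X + 7 = 0 + 7 = 7)
(S(-5, 21) + 383)² = (7 + 383)² = 390² = 152100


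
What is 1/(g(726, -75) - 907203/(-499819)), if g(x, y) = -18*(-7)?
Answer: 499819/63884397 ≈ 0.0078238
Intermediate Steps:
g(x, y) = 126
1/(g(726, -75) - 907203/(-499819)) = 1/(126 - 907203/(-499819)) = 1/(126 - 907203*(-1/499819)) = 1/(126 + 907203/499819) = 1/(63884397/499819) = 499819/63884397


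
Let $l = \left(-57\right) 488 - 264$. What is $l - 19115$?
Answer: $-47195$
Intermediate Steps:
$l = -28080$ ($l = -27816 - 264 = -28080$)
$l - 19115 = -28080 - 19115 = -47195$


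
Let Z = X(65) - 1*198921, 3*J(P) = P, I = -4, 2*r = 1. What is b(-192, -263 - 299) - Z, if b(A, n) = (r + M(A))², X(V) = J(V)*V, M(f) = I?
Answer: 2370299/12 ≈ 1.9753e+5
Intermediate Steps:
r = ½ (r = (½)*1 = ½ ≈ 0.50000)
J(P) = P/3
M(f) = -4
X(V) = V²/3 (X(V) = (V/3)*V = V²/3)
b(A, n) = 49/4 (b(A, n) = (½ - 4)² = (-7/2)² = 49/4)
Z = -592538/3 (Z = (⅓)*65² - 1*198921 = (⅓)*4225 - 198921 = 4225/3 - 198921 = -592538/3 ≈ -1.9751e+5)
b(-192, -263 - 299) - Z = 49/4 - 1*(-592538/3) = 49/4 + 592538/3 = 2370299/12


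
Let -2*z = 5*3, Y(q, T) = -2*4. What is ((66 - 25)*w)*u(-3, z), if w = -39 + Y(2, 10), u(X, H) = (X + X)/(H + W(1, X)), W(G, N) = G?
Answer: -23124/13 ≈ -1778.8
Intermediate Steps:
Y(q, T) = -8
z = -15/2 (z = -5*3/2 = -½*15 = -15/2 ≈ -7.5000)
u(X, H) = 2*X/(1 + H) (u(X, H) = (X + X)/(H + 1) = (2*X)/(1 + H) = 2*X/(1 + H))
w = -47 (w = -39 - 8 = -47)
((66 - 25)*w)*u(-3, z) = ((66 - 25)*(-47))*(2*(-3)/(1 - 15/2)) = (41*(-47))*(2*(-3)/(-13/2)) = -3854*(-3)*(-2)/13 = -1927*12/13 = -23124/13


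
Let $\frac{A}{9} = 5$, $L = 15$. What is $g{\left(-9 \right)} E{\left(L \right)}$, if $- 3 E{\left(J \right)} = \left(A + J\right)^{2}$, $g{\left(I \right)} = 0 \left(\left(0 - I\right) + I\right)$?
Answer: $0$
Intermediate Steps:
$A = 45$ ($A = 9 \cdot 5 = 45$)
$g{\left(I \right)} = 0$ ($g{\left(I \right)} = 0 \left(- I + I\right) = 0 \cdot 0 = 0$)
$E{\left(J \right)} = - \frac{\left(45 + J\right)^{2}}{3}$
$g{\left(-9 \right)} E{\left(L \right)} = 0 \left(- \frac{\left(45 + 15\right)^{2}}{3}\right) = 0 \left(- \frac{60^{2}}{3}\right) = 0 \left(\left(- \frac{1}{3}\right) 3600\right) = 0 \left(-1200\right) = 0$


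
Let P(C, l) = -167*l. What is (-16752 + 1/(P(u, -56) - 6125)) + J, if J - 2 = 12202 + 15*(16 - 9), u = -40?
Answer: -14337560/3227 ≈ -4443.0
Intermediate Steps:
J = 12309 (J = 2 + (12202 + 15*(16 - 9)) = 2 + (12202 + 15*7) = 2 + (12202 + 105) = 2 + 12307 = 12309)
(-16752 + 1/(P(u, -56) - 6125)) + J = (-16752 + 1/(-167*(-56) - 6125)) + 12309 = (-16752 + 1/(9352 - 6125)) + 12309 = (-16752 + 1/3227) + 12309 = -54058703/3227 + 12309 = -14337560/3227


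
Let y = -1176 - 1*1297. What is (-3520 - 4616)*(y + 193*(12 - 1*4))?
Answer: 7558344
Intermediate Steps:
y = -2473 (y = -1176 - 1297 = -2473)
(-3520 - 4616)*(y + 193*(12 - 1*4)) = (-3520 - 4616)*(-2473 + 193*(12 - 1*4)) = -8136*(-2473 + 193*(12 - 4)) = -8136*(-2473 + 193*8) = -8136*(-2473 + 1544) = -8136*(-929) = 7558344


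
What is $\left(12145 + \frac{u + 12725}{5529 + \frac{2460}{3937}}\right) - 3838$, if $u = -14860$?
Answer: $\frac{25833727048}{3110019} \approx 8306.6$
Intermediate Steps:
$\left(12145 + \frac{u + 12725}{5529 + \frac{2460}{3937}}\right) - 3838 = \left(12145 + \frac{-14860 + 12725}{5529 + \frac{2460}{3937}}\right) - 3838 = \left(12145 - \frac{2135}{5529 + 2460 \cdot \frac{1}{3937}}\right) - 3838 = \left(12145 - \frac{2135}{5529 + \frac{2460}{3937}}\right) - 3838 = \left(12145 - \frac{2135}{\frac{21770133}{3937}}\right) - 3838 = \left(12145 - \frac{1200785}{3110019}\right) - 3838 = \frac{37769979970}{3110019} - 3838 = \frac{25833727048}{3110019}$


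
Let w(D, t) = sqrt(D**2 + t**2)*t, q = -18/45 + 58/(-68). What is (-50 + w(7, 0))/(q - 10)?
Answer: 8500/1913 ≈ 4.4433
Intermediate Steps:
q = -213/170 (q = -18*1/45 + 58*(-1/68) = -2/5 - 29/34 = -213/170 ≈ -1.2529)
w(D, t) = t*sqrt(D**2 + t**2)
(-50 + w(7, 0))/(q - 10) = (-50 + 0*sqrt(7**2 + 0**2))/(-213/170 - 10) = (-50 + 0*sqrt(49 + 0))/(-1913/170) = (-50 + 0*sqrt(49))*(-170/1913) = (-50 + 0*7)*(-170/1913) = (-50 + 0)*(-170/1913) = -50*(-170/1913) = 8500/1913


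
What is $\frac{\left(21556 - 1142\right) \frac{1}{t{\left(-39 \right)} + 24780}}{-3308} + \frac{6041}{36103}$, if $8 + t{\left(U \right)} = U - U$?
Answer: $\frac{247148713087}{1479244175464} \approx 0.16708$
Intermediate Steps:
$t{\left(U \right)} = -8$ ($t{\left(U \right)} = -8 + \left(U - U\right) = -8 + 0 = -8$)
$\frac{\left(21556 - 1142\right) \frac{1}{t{\left(-39 \right)} + 24780}}{-3308} + \frac{6041}{36103} = \frac{\left(21556 - 1142\right) \frac{1}{-8 + 24780}}{-3308} + \frac{6041}{36103} = \frac{20414}{24772} \left(- \frac{1}{3308}\right) + 6041 \cdot \frac{1}{36103} = 20414 \cdot \frac{1}{24772} \left(- \frac{1}{3308}\right) + \frac{6041}{36103} = \frac{10207}{12386} \left(- \frac{1}{3308}\right) + \frac{6041}{36103} = - \frac{10207}{40972888} + \frac{6041}{36103} = \frac{247148713087}{1479244175464}$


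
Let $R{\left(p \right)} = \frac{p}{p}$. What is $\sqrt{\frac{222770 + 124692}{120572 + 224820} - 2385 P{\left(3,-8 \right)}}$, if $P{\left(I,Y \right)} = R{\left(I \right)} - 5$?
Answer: $\frac{\sqrt{71137522234354}}{86348} \approx 97.678$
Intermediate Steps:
$R{\left(p \right)} = 1$
$P{\left(I,Y \right)} = -4$ ($P{\left(I,Y \right)} = 1 - 5 = -4$)
$\sqrt{\frac{222770 + 124692}{120572 + 224820} - 2385 P{\left(3,-8 \right)}} = \sqrt{\frac{222770 + 124692}{120572 + 224820} - -9540} = \sqrt{\frac{347462}{345392} + 9540} = \sqrt{347462 \cdot \frac{1}{345392} + 9540} = \sqrt{\frac{173731}{172696} + 9540} = \sqrt{\frac{1647693571}{172696}} = \frac{\sqrt{71137522234354}}{86348}$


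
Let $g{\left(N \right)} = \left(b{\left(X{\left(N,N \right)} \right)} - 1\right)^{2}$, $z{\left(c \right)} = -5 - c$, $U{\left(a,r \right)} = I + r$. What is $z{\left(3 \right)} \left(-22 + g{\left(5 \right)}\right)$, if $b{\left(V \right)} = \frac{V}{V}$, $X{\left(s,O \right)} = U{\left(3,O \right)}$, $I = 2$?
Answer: $176$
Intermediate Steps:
$U{\left(a,r \right)} = 2 + r$
$X{\left(s,O \right)} = 2 + O$
$b{\left(V \right)} = 1$
$g{\left(N \right)} = 0$ ($g{\left(N \right)} = \left(1 - 1\right)^{2} = 0^{2} = 0$)
$z{\left(3 \right)} \left(-22 + g{\left(5 \right)}\right) = \left(-5 - 3\right) \left(-22 + 0\right) = \left(-5 - 3\right) \left(-22\right) = \left(-8\right) \left(-22\right) = 176$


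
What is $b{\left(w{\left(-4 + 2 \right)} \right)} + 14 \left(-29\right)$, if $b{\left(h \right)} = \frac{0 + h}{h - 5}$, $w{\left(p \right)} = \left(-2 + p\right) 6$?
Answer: $- \frac{11750}{29} \approx -405.17$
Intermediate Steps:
$w{\left(p \right)} = -12 + 6 p$
$b{\left(h \right)} = \frac{h}{-5 + h}$
$b{\left(w{\left(-4 + 2 \right)} \right)} + 14 \left(-29\right) = \frac{-12 + 6 \left(-4 + 2\right)}{-5 - \left(12 - 6 \left(-4 + 2\right)\right)} + 14 \left(-29\right) = \frac{-12 + 6 \left(-2\right)}{-5 + \left(-12 + 6 \left(-2\right)\right)} - 406 = \frac{-12 - 12}{-5 - 24} - 406 = - \frac{24}{-5 - 24} - 406 = - \frac{24}{-29} - 406 = \left(-24\right) \left(- \frac{1}{29}\right) - 406 = \frac{24}{29} - 406 = - \frac{11750}{29}$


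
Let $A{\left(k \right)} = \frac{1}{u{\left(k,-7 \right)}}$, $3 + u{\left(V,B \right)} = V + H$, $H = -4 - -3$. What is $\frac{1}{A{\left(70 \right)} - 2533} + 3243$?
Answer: $\frac{542154945}{167177} \approx 3243.0$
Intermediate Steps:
$H = -1$ ($H = -4 + 3 = -1$)
$u{\left(V,B \right)} = -4 + V$ ($u{\left(V,B \right)} = -3 + \left(V - 1\right) = -3 + \left(-1 + V\right) = -4 + V$)
$A{\left(k \right)} = \frac{1}{-4 + k}$
$\frac{1}{A{\left(70 \right)} - 2533} + 3243 = \frac{1}{\frac{1}{-4 + 70} - 2533} + 3243 = \frac{1}{\frac{1}{66} - 2533} + 3243 = \frac{1}{- \frac{167177}{66}} + 3243 = - \frac{66}{167177} + 3243 = \frac{542154945}{167177}$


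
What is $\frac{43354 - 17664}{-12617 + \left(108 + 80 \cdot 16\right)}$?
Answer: $- \frac{25690}{11229} \approx -2.2878$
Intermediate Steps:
$\frac{43354 - 17664}{-12617 + \left(108 + 80 \cdot 16\right)} = \frac{25690}{-12617 + \left(108 + 1280\right)} = \frac{25690}{-12617 + 1388} = \frac{25690}{-11229} = 25690 \left(- \frac{1}{11229}\right) = - \frac{25690}{11229}$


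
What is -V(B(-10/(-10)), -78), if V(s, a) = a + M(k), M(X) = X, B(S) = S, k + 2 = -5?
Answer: 85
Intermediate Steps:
k = -7 (k = -2 - 5 = -7)
V(s, a) = -7 + a (V(s, a) = a - 7 = -7 + a)
-V(B(-10/(-10)), -78) = -(-7 - 78) = -1*(-85) = 85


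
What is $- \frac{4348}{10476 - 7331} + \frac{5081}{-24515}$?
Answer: $- \frac{24514193}{15419935} \approx -1.5898$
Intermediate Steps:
$- \frac{4348}{10476 - 7331} + \frac{5081}{-24515} = - \frac{4348}{10476 - 7331} + 5081 \left(- \frac{1}{24515}\right) = - \frac{4348}{3145} - \frac{5081}{24515} = - \frac{24514193}{15419935}$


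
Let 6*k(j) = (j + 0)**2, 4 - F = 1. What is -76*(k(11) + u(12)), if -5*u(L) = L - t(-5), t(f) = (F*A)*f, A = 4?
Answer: -6574/15 ≈ -438.27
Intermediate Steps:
F = 3 (F = 4 - 1*1 = 4 - 1 = 3)
k(j) = j**2/6 (k(j) = (j + 0)**2/6 = j**2/6)
t(f) = 12*f (t(f) = (3*4)*f = 12*f)
u(L) = -12 - L/5 (u(L) = -(L - 12*(-5))/5 = -(L - 1*(-60))/5 = -(L + 60)/5 = -(60 + L)/5 = -12 - L/5)
-76*(k(11) + u(12)) = -76*((1/6)*11**2 + (-12 - 1/5*12)) = -76*((1/6)*121 + (-12 - 12/5)) = -76*(121/6 - 72/5) = -76*173/30 = -6574/15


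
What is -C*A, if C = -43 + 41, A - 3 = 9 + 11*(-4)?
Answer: -64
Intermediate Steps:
A = -32 (A = 3 + (9 + 11*(-4)) = 3 + (9 - 44) = 3 - 35 = -32)
C = -2
-C*A = -(-2)*(-32) = -1*64 = -64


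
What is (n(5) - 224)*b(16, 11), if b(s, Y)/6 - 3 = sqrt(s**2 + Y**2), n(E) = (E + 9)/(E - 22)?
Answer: -68796/17 - 22932*sqrt(377)/17 ≈ -30239.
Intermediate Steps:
n(E) = (9 + E)/(-22 + E)
b(s, Y) = 18 + 6*sqrt(Y**2 + s**2) (b(s, Y) = 18 + 6*sqrt(s**2 + Y**2) = 18 + 6*sqrt(Y**2 + s**2))
(n(5) - 224)*b(16, 11) = ((9 + 5)/(-22 + 5) - 224)*(18 + 6*sqrt(11**2 + 16**2)) = (14/(-17) - 224)*(18 + 6*sqrt(121 + 256)) = (-1/17*14 - 224)*(18 + 6*sqrt(377)) = (-14/17 - 224)*(18 + 6*sqrt(377)) = -3822*(18 + 6*sqrt(377))/17 = -68796/17 - 22932*sqrt(377)/17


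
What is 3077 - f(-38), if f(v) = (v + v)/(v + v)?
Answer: 3076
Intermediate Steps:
f(v) = 1 (f(v) = (2*v)/((2*v)) = (2*v)*(1/(2*v)) = 1)
3077 - f(-38) = 3077 - 1*1 = 3077 - 1 = 3076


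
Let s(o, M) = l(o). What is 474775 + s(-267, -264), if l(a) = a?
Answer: 474508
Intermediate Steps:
s(o, M) = o
474775 + s(-267, -264) = 474775 - 267 = 474508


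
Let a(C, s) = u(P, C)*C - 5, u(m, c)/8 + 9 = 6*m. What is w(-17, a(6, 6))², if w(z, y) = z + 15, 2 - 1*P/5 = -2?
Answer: 4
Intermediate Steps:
P = 20 (P = 10 - 5*(-2) = 10 + 10 = 20)
u(m, c) = -72 + 48*m (u(m, c) = -72 + 8*(6*m) = -72 + 48*m)
a(C, s) = -5 + 888*C (a(C, s) = (-72 + 48*20)*C - 5 = (-72 + 960)*C - 5 = 888*C - 5 = -5 + 888*C)
w(z, y) = 15 + z
w(-17, a(6, 6))² = (15 - 17)² = (-2)² = 4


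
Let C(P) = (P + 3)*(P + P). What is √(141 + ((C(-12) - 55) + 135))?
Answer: √437 ≈ 20.905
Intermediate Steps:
C(P) = 2*P*(3 + P) (C(P) = (3 + P)*(2*P) = 2*P*(3 + P))
√(141 + ((C(-12) - 55) + 135)) = √(141 + ((2*(-12)*(3 - 12) - 55) + 135)) = √(141 + ((2*(-12)*(-9) - 55) + 135)) = √(141 + ((216 - 55) + 135)) = √(141 + (161 + 135)) = √(141 + 296) = √437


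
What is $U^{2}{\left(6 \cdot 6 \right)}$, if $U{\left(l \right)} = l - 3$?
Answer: $1089$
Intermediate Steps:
$U{\left(l \right)} = -3 + l$ ($U{\left(l \right)} = l - 3 = -3 + l$)
$U^{2}{\left(6 \cdot 6 \right)} = \left(-3 + 6 \cdot 6\right)^{2} = \left(-3 + 36\right)^{2} = 33^{2} = 1089$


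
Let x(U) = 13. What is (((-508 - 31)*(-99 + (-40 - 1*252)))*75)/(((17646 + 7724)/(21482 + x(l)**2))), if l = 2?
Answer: 68443898985/5074 ≈ 1.3489e+7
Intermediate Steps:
(((-508 - 31)*(-99 + (-40 - 1*252)))*75)/(((17646 + 7724)/(21482 + x(l)**2))) = (((-508 - 31)*(-99 + (-40 - 1*252)))*75)/(((17646 + 7724)/(21482 + 13**2))) = (-539*(-99 + (-40 - 252))*75)/((25370/(21482 + 169))) = (-539*(-99 - 292)*75)/((25370/21651)) = (-539*(-391)*75)/((25370*(1/21651))) = (210749*75)/(25370/21651) = 15806175*(21651/25370) = 68443898985/5074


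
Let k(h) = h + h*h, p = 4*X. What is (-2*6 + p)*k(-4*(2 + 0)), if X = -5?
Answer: -1792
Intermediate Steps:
p = -20 (p = 4*(-5) = -20)
k(h) = h + h²
(-2*6 + p)*k(-4*(2 + 0)) = (-2*6 - 20)*((-4*(2 + 0))*(1 - 4*(2 + 0))) = (-12 - 20)*((-4*2)*(1 - 4*2)) = -(-256)*(1 - 8) = -(-256)*(-7) = -32*56 = -1792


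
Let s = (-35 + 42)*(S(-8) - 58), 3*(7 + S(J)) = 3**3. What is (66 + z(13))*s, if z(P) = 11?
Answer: -30184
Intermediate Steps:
S(J) = 2 (S(J) = -7 + (1/3)*3**3 = -7 + (1/3)*27 = -7 + 9 = 2)
s = -392 (s = (-35 + 42)*(2 - 58) = 7*(-56) = -392)
(66 + z(13))*s = (66 + 11)*(-392) = 77*(-392) = -30184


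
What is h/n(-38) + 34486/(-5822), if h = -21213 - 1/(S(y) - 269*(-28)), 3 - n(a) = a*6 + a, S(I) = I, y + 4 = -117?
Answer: -492011920421/5803250249 ≈ -84.782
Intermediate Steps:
y = -121 (y = -4 - 117 = -121)
n(a) = 3 - 7*a (n(a) = 3 - (a*6 + a) = 3 - (6*a + a) = 3 - 7*a)
h = -157209544/7411 (h = -21213 - 1/(-121 - 269*(-28)) = -21213 - 1/(-121 + 7532) = -21213 - 1/7411 = -157209544/7411 ≈ -21213.)
h/n(-38) + 34486/(-5822) = -157209544/(7411*(3 - 7*(-38))) + 34486/(-5822) = -157209544/(7411*(3 + 266)) + 34486*(-1/5822) = -157209544/7411/269 - 17243/2911 = -157209544/7411*1/269 - 17243/2911 = -157209544/1993559 - 17243/2911 = -492011920421/5803250249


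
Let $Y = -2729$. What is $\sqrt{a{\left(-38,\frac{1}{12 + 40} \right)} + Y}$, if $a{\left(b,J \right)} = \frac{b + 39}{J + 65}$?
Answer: $\frac{i \sqrt{636642093}}{483} \approx 52.24 i$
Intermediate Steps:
$a{\left(b,J \right)} = \frac{39 + b}{65 + J}$
$\sqrt{a{\left(-38,\frac{1}{12 + 40} \right)} + Y} = \sqrt{\frac{39 - 38}{65 + \frac{1}{12 + 40}} - 2729} = \sqrt{\frac{1}{65 + \frac{1}{52}} \cdot 1 - 2729} = \sqrt{\frac{1}{\frac{3381}{52}} \cdot 1 - 2729} = \sqrt{\frac{52}{3381} \cdot 1 - 2729} = \sqrt{\frac{52}{3381} - 2729} = \sqrt{- \frac{9226697}{3381}} = \frac{i \sqrt{636642093}}{483}$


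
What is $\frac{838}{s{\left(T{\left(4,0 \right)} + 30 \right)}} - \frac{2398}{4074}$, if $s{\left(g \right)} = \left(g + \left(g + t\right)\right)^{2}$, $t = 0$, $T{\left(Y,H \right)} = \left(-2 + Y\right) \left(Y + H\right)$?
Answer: $- \frac{2609209}{5882856} \approx -0.44353$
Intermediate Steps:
$T{\left(Y,H \right)} = \left(-2 + Y\right) \left(H + Y\right)$
$s{\left(g \right)} = 4 g^{2}$ ($s{\left(g \right)} = \left(g + \left(g + 0\right)\right)^{2} = \left(g + g\right)^{2} = \left(2 g\right)^{2} = 4 g^{2}$)
$\frac{838}{s{\left(T{\left(4,0 \right)} + 30 \right)}} - \frac{2398}{4074} = \frac{838}{4 \left(\left(4^{2} - 0 - 8 + 0 \cdot 4\right) + 30\right)^{2}} - \frac{2398}{4074} = \frac{838}{4 \left(\left(16 + 0 - 8 + 0\right) + 30\right)^{2}} - \frac{1199}{2037} = \frac{838}{4 \left(8 + 30\right)^{2}} - \frac{1199}{2037} = \frac{838}{4 \cdot 38^{2}} - \frac{1199}{2037} = \frac{838}{4 \cdot 1444} - \frac{1199}{2037} = \frac{838}{5776} - \frac{1199}{2037} = 838 \cdot \frac{1}{5776} - \frac{1199}{2037} = \frac{419}{2888} - \frac{1199}{2037} = - \frac{2609209}{5882856}$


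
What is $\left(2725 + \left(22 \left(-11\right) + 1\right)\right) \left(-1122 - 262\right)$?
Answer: $-3437856$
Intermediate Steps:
$\left(2725 + \left(22 \left(-11\right) + 1\right)\right) \left(-1122 - 262\right) = \left(2725 + \left(-242 + 1\right)\right) \left(-1384\right) = \left(2725 - 241\right) \left(-1384\right) = 2484 \left(-1384\right) = -3437856$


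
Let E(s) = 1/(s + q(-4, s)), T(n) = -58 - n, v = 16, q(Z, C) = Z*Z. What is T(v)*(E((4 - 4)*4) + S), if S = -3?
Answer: 1739/8 ≈ 217.38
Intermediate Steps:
q(Z, C) = Z²
E(s) = 1/(16 + s) (E(s) = 1/(s + (-4)²) = 1/(s + 16) = 1/(16 + s))
T(v)*(E((4 - 4)*4) + S) = (-58 - 1*16)*(1/(16 + (4 - 4)*4) - 3) = (-58 - 16)*(1/(16 + 0*4) - 3) = -74*(1/(16 + 0) - 3) = -74*(1/16 - 3) = -74*(-47/16) = 1739/8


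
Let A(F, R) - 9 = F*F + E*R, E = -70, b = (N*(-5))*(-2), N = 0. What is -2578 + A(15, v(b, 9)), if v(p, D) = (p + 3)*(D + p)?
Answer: -4234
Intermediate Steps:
b = 0 (b = (0*(-5))*(-2) = 0*(-2) = 0)
v(p, D) = (3 + p)*(D + p)
A(F, R) = 9 + F² - 70*R (A(F, R) = 9 + (F*F - 70*R) = 9 + (F² - 70*R) = 9 + F² - 70*R)
-2578 + A(15, v(b, 9)) = -2578 + (9 + 15² - 70*(0² + 3*9 + 3*0 + 9*0)) = -2578 + (9 + 225 - 70*(0 + 27 + 0 + 0)) = -2578 + (9 + 225 - 70*27) = -2578 + (9 + 225 - 1890) = -2578 - 1656 = -4234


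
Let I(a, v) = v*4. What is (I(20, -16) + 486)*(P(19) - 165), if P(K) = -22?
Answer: -78914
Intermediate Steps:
I(a, v) = 4*v
(I(20, -16) + 486)*(P(19) - 165) = (4*(-16) + 486)*(-22 - 165) = (-64 + 486)*(-187) = 422*(-187) = -78914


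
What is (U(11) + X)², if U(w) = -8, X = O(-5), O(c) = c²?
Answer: 289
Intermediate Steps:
X = 25 (X = (-5)² = 25)
(U(11) + X)² = (-8 + 25)² = 17² = 289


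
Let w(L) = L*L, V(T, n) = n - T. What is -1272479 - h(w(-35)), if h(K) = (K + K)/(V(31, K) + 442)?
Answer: -1040889047/818 ≈ -1.2725e+6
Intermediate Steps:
w(L) = L²
h(K) = 2*K/(411 + K) (h(K) = (K + K)/((K - 1*31) + 442) = (2*K)/((K - 31) + 442) = (2*K)/((-31 + K) + 442) = (2*K)/(411 + K) = 2*K/(411 + K))
-1272479 - h(w(-35)) = -1272479 - 2*(-35)²/(411 + (-35)²) = -1272479 - 2*1225/(411 + 1225) = -1272479 - 2*1225/1636 = -1272479 - 1*1225/818 = -1272479 - 1225/818 = -1040889047/818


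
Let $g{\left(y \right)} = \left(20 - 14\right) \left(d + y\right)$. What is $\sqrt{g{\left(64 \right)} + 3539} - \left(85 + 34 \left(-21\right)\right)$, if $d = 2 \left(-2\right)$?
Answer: $629 + \sqrt{3899} \approx 691.44$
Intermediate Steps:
$d = -4$
$g{\left(y \right)} = -24 + 6 y$ ($g{\left(y \right)} = \left(20 - 14\right) \left(-4 + y\right) = 6 \left(-4 + y\right) = -24 + 6 y$)
$\sqrt{g{\left(64 \right)} + 3539} - \left(85 + 34 \left(-21\right)\right) = \sqrt{\left(-24 + 6 \cdot 64\right) + 3539} - \left(85 + 34 \left(-21\right)\right) = \sqrt{\left(-24 + 384\right) + 3539} - \left(85 - 714\right) = \sqrt{360 + 3539} - -629 = \sqrt{3899} + 629 = 629 + \sqrt{3899}$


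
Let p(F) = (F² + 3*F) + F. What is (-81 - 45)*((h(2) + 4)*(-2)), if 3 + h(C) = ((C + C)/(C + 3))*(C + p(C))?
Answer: 15372/5 ≈ 3074.4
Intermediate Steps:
p(F) = F² + 4*F
h(C) = -3 + 2*C*(C + C*(4 + C))/(3 + C) (h(C) = -3 + ((C + C)/(C + 3))*(C + C*(4 + C)) = -3 + ((2*C)/(3 + C))*(C + C*(4 + C)) = -3 + (2*C/(3 + C))*(C + C*(4 + C)) = -3 + 2*C*(C + C*(4 + C))/(3 + C))
(-81 - 45)*((h(2) + 4)*(-2)) = (-81 - 45)*(((-9 - 3*2 + 2*2³ + 10*2²)/(3 + 2) + 4)*(-2)) = -126*((-9 - 6 + 2*8 + 10*4)/5 + 4)*(-2) = -126*((-9 - 6 + 16 + 40)/5 + 4)*(-2) = -126*((⅕)*41 + 4)*(-2) = -126*(41/5 + 4)*(-2) = -7686*(-2)/5 = -126*(-122/5) = 15372/5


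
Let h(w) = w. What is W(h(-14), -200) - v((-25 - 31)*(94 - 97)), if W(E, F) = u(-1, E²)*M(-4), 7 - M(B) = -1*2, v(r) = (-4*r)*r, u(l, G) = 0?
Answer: 112896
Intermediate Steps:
v(r) = -4*r²
M(B) = 9 (M(B) = 7 - (-1)*2 = 7 - 1*(-2) = 7 + 2 = 9)
W(E, F) = 0 (W(E, F) = 0*9 = 0)
W(h(-14), -200) - v((-25 - 31)*(94 - 97)) = 0 - (-4)*((-25 - 31)*(94 - 97))² = 0 - (-4)*(-56*(-3))² = 0 - (-4)*168² = 0 - (-4)*28224 = 0 - 1*(-112896) = 0 + 112896 = 112896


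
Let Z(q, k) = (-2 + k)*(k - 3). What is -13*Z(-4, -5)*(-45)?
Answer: 32760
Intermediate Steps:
Z(q, k) = (-3 + k)*(-2 + k) (Z(q, k) = (-2 + k)*(-3 + k) = (-3 + k)*(-2 + k))
-13*Z(-4, -5)*(-45) = -13*(6 + (-5)² - 5*(-5))*(-45) = -13*(6 + 25 + 25)*(-45) = -13*56*(-45) = -728*(-45) = 32760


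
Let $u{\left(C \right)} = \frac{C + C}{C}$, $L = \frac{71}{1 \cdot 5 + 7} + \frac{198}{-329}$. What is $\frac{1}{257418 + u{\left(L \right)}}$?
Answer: $\frac{1}{257420} \approx 3.8847 \cdot 10^{-6}$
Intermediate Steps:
$L = \frac{20983}{3948}$ ($L = \frac{71}{5 + 7} + 198 \left(- \frac{1}{329}\right) = \frac{71}{12} - \frac{198}{329} = \frac{20983}{3948} \approx 5.3148$)
$u{\left(C \right)} = 2$ ($u{\left(C \right)} = \frac{2 C}{C} = 2$)
$\frac{1}{257418 + u{\left(L \right)}} = \frac{1}{257418 + 2} = \frac{1}{257420}$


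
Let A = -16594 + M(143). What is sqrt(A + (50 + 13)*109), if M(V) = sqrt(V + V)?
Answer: sqrt(-9727 + sqrt(286)) ≈ 98.54*I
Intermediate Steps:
M(V) = sqrt(2)*sqrt(V) (M(V) = sqrt(2*V) = sqrt(2)*sqrt(V))
A = -16594 + sqrt(286) (A = -16594 + sqrt(2)*sqrt(143) = -16594 + sqrt(286) ≈ -16577.)
sqrt(A + (50 + 13)*109) = sqrt((-16594 + sqrt(286)) + (50 + 13)*109) = sqrt((-16594 + sqrt(286)) + 63*109) = sqrt((-16594 + sqrt(286)) + 6867) = sqrt(-9727 + sqrt(286))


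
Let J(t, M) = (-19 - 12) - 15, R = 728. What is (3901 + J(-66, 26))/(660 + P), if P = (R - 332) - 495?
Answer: 1285/187 ≈ 6.8717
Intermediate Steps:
J(t, M) = -46 (J(t, M) = -31 - 15 = -46)
P = -99 (P = (728 - 332) - 495 = 396 - 495 = -99)
(3901 + J(-66, 26))/(660 + P) = (3901 - 46)/(660 - 99) = 3855/561 = 3855*(1/561) = 1285/187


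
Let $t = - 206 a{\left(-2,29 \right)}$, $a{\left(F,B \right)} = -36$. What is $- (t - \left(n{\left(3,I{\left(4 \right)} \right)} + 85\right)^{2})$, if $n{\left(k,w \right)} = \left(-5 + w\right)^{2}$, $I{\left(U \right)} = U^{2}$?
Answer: $35020$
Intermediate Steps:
$t = 7416$ ($t = \left(-206\right) \left(-36\right) = 7416$)
$- (t - \left(n{\left(3,I{\left(4 \right)} \right)} + 85\right)^{2}) = - (7416 - \left(\left(-5 + 4^{2}\right)^{2} + 85\right)^{2}) = - (7416 - \left(\left(-5 + 16\right)^{2} + 85\right)^{2}) = - (7416 - \left(11^{2} + 85\right)^{2}) = - (7416 - \left(121 + 85\right)^{2}) = - (7416 - 206^{2}) = - (7416 - 42436) = \left(-1\right) \left(-35020\right) = 35020$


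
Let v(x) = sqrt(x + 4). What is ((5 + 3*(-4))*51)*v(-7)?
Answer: -357*I*sqrt(3) ≈ -618.34*I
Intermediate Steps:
v(x) = sqrt(4 + x)
((5 + 3*(-4))*51)*v(-7) = ((5 + 3*(-4))*51)*sqrt(4 - 7) = ((5 - 12)*51)*sqrt(-3) = (-7*51)*(I*sqrt(3)) = -357*I*sqrt(3)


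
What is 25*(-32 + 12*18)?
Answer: 4600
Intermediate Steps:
25*(-32 + 12*18) = 25*(-32 + 216) = 25*184 = 4600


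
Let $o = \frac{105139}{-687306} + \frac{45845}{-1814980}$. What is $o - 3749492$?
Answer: $- \frac{467729143398963475}{124744664388} \approx -3.7495 \cdot 10^{6}$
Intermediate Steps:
$o = - \frac{22233472579}{124744664388}$ ($o = 105139 \left(- \frac{1}{687306}\right) + 45845 \left(- \frac{1}{1814980}\right) = - \frac{105139}{687306} - \frac{9169}{362996} = - \frac{22233472579}{124744664388} \approx -0.17823$)
$o - 3749492 = - \frac{22233472579}{124744664388} - 3749492 = - \frac{467729143398963475}{124744664388}$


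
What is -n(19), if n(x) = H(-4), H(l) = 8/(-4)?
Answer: 2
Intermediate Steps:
H(l) = -2 (H(l) = 8*(-1/4) = -2)
n(x) = -2
-n(19) = -1*(-2) = 2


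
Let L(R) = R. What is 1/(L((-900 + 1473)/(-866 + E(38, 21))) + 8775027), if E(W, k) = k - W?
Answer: 883/7748348268 ≈ 1.1396e-7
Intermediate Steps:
1/(L((-900 + 1473)/(-866 + E(38, 21))) + 8775027) = 1/((-900 + 1473)/(-866 + (21 - 1*38)) + 8775027) = 1/(573/(-866 + (21 - 38)) + 8775027) = 1/(573/(-866 - 17) + 8775027) = 1/(573/(-883) + 8775027) = 1/(573*(-1/883) + 8775027) = 1/(-573/883 + 8775027) = 1/(7748348268/883) = 883/7748348268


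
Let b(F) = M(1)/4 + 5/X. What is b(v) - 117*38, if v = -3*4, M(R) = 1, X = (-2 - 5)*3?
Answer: -373463/84 ≈ -4446.0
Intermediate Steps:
X = -21 (X = -7*3 = -21)
v = -12
b(F) = 1/84 (b(F) = 1/4 + 5/(-21) = 1*(¼) + 5*(-1/21) = ¼ - 5/21 = 1/84)
b(v) - 117*38 = 1/84 - 117*38 = 1/84 - 4446 = -373463/84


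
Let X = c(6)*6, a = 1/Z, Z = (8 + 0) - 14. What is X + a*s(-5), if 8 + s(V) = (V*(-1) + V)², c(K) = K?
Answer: 112/3 ≈ 37.333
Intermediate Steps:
Z = -6 (Z = 8 - 14 = -6)
a = -⅙ (a = 1/(-6) = -⅙ ≈ -0.16667)
X = 36 (X = 6*6 = 36)
s(V) = -8 (s(V) = -8 + (V*(-1) + V)² = -8 + (-V + V)² = -8 + 0² = -8 + 0 = -8)
X + a*s(-5) = 36 - ⅙*(-8) = 36 + 4/3 = 112/3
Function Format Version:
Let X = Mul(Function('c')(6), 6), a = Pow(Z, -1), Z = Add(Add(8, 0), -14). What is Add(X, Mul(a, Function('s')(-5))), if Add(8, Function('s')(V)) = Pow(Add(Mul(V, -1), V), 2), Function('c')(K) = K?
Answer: Rational(112, 3) ≈ 37.333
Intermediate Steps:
Z = -6 (Z = Add(8, -14) = -6)
a = Rational(-1, 6) (a = Pow(-6, -1) = Rational(-1, 6) ≈ -0.16667)
X = 36 (X = Mul(6, 6) = 36)
Function('s')(V) = -8 (Function('s')(V) = Add(-8, Pow(Add(Mul(V, -1), V), 2)) = Add(-8, Pow(Add(Mul(-1, V), V), 2)) = Add(-8, Pow(0, 2)) = Add(-8, 0) = -8)
Add(X, Mul(a, Function('s')(-5))) = Add(36, Mul(Rational(-1, 6), -8)) = Add(36, Rational(4, 3)) = Rational(112, 3)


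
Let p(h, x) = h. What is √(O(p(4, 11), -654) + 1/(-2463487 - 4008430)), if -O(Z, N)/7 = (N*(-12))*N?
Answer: √241127352671532739/81923 ≈ 5994.0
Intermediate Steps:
O(Z, N) = 84*N² (O(Z, N) = -7*N*(-12)*N = -7*(-12*N)*N = -(-84)*N² = 84*N²)
√(O(p(4, 11), -654) + 1/(-2463487 - 4008430)) = √(84*(-654)² + 1/(-2463487 - 4008430)) = √(84*427716 + 1/(-6471917)) = √(35928144 - 1/6471917) = √(232523965932047/6471917) = √241127352671532739/81923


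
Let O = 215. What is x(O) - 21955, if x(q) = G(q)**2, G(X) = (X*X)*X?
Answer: 98771297618670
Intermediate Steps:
G(X) = X**3 (G(X) = X**2*X = X**3)
x(q) = q**6 (x(q) = (q**3)**2 = q**6)
x(O) - 21955 = 215**6 - 21955 = 98771297640625 - 21955 = 98771297618670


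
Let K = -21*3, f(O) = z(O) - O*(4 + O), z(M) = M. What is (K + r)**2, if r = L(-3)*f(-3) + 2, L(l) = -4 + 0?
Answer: 3721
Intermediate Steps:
L(l) = -4
f(O) = O - O*(4 + O)
K = -63
r = 2 (r = -(-12)*(-3 - 1*(-3)) + 2 = -(-12)*(-3 + 3) + 2 = -(-12)*0 + 2 = -4*0 + 2 = 0 + 2 = 2)
(K + r)**2 = (-63 + 2)**2 = (-61)**2 = 3721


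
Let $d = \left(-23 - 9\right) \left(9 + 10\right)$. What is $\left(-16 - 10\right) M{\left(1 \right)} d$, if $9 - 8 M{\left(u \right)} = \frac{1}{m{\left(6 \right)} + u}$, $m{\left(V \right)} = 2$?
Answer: $\frac{51376}{3} \approx 17125.0$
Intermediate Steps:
$d = -608$ ($d = \left(-32\right) 19 = -608$)
$M{\left(u \right)} = \frac{9}{8} - \frac{1}{8 \left(2 + u\right)}$
$\left(-16 - 10\right) M{\left(1 \right)} d = \left(-16 - 10\right) \frac{17 + 9 \cdot 1}{8 \left(2 + 1\right)} \left(-608\right) = \left(-16 - 10\right) \frac{17 + 9}{8 \cdot 3} \left(-608\right) = - 26 \cdot \frac{1}{8} \cdot \frac{1}{3} \cdot 26 \left(-608\right) = \left(-26\right) \frac{13}{12} \left(-608\right) = \left(- \frac{169}{6}\right) \left(-608\right) = \frac{51376}{3}$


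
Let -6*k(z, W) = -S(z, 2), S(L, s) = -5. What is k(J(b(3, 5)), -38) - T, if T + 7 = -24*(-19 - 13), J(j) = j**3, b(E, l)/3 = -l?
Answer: -4571/6 ≈ -761.83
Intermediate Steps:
b(E, l) = -3*l (b(E, l) = 3*(-l) = -3*l)
k(z, W) = -5/6 (k(z, W) = -(-1)*(-5)/6 = -1/6*5 = -5/6)
T = 761 (T = -7 - 24*(-19 - 13) = -7 - 24*(-32) = -7 + 768 = 761)
k(J(b(3, 5)), -38) - T = -5/6 - 1*761 = -5/6 - 761 = -4571/6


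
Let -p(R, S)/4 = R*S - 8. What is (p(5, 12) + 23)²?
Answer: 34225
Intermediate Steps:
p(R, S) = 32 - 4*R*S (p(R, S) = -4*(R*S - 8) = -4*(-8 + R*S) = 32 - 4*R*S)
(p(5, 12) + 23)² = ((32 - 4*5*12) + 23)² = ((32 - 240) + 23)² = (-208 + 23)² = (-185)² = 34225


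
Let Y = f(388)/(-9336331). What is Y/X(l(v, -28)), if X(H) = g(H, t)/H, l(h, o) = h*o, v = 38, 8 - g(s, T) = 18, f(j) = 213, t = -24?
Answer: -113316/46681655 ≈ -0.0024274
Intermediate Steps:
g(s, T) = -10 (g(s, T) = 8 - 1*18 = 8 - 18 = -10)
Y = -213/9336331 (Y = 213/(-9336331) = 213*(-1/9336331) = -213/9336331 ≈ -2.2814e-5)
X(H) = -10/H
Y/X(l(v, -28)) = -213/(9336331*((-10/(38*(-28))))) = -213/(9336331*((-10/(-1064)))) = -213/(9336331*((-10*(-1/1064)))) = -213/(9336331*5/532) = -213/9336331*532/5 = -113316/46681655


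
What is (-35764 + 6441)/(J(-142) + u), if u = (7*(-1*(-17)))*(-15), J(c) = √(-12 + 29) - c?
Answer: 48177689/2699432 + 29323*√17/2699432 ≈ 17.892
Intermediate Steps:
J(c) = √17 - c
u = -1785 (u = (7*17)*(-15) = 119*(-15) = -1785)
(-35764 + 6441)/(J(-142) + u) = (-35764 + 6441)/((√17 - 1*(-142)) - 1785) = -29323/((√17 + 142) - 1785) = -29323/((142 + √17) - 1785) = -29323/(-1643 + √17)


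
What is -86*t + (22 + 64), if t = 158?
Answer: -13502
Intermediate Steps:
-86*t + (22 + 64) = -86*158 + (22 + 64) = -13588 + 86 = -13502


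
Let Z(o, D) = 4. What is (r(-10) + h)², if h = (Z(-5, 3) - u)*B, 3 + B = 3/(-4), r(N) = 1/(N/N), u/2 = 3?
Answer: 289/4 ≈ 72.250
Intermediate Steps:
u = 6 (u = 2*3 = 6)
r(N) = 1 (r(N) = 1/1 = 1)
B = -15/4 (B = -3 + 3/(-4) = -3 + 3*(-¼) = -3 - ¾ = -15/4 ≈ -3.7500)
h = 15/2 (h = (4 - 1*6)*(-15/4) = (4 - 6)*(-15/4) = -2*(-15/4) = 15/2 ≈ 7.5000)
(r(-10) + h)² = (1 + 15/2)² = (17/2)² = 289/4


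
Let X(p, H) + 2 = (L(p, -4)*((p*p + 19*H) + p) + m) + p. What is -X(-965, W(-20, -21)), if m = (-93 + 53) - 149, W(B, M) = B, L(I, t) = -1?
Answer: 931036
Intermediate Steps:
m = -189 (m = -40 - 149 = -189)
X(p, H) = -191 - p² - 19*H (X(p, H) = -2 + ((-((p*p + 19*H) + p) - 189) + p) = -2 + ((-((p² + 19*H) + p) - 189) + p) = -2 + ((-(p + p² + 19*H) - 189) + p) = -2 + (((-p - p² - 19*H) - 189) + p) = -2 + ((-189 - p - p² - 19*H) + p) = -2 + (-189 - p² - 19*H) = -191 - p² - 19*H)
-X(-965, W(-20, -21)) = -(-191 - 1*(-965)² - 19*(-20)) = -(-191 - 1*931225 + 380) = -(-191 - 931225 + 380) = -1*(-931036) = 931036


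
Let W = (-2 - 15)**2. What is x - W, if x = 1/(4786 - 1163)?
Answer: -1047046/3623 ≈ -289.00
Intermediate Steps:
W = 289 (W = (-17)**2 = 289)
x = 1/3623 ≈ 0.00027601
x - W = 1/3623 - 1*289 = 1/3623 - 289 = -1047046/3623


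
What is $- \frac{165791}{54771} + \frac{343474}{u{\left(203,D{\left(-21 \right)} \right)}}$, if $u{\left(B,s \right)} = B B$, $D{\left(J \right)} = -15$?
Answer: $\frac{11980333135}{2257058139} \approx 5.3079$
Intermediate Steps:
$u{\left(B,s \right)} = B^{2}$
$- \frac{165791}{54771} + \frac{343474}{u{\left(203,D{\left(-21 \right)} \right)}} = - \frac{165791}{54771} + \frac{343474}{203^{2}} = \left(-165791\right) \frac{1}{54771} + \frac{343474}{41209} = - \frac{165791}{54771} + 343474 \cdot \frac{1}{41209} = - \frac{165791}{54771} + \frac{343474}{41209} = \frac{11980333135}{2257058139}$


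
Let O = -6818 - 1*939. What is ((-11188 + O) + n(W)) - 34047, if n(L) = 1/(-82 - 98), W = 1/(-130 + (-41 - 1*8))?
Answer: -9538561/180 ≈ -52992.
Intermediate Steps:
W = -1/179 (W = 1/(-130 + (-41 - 8)) = 1/(-130 - 49) = 1/(-179) = -1/179 ≈ -0.0055866)
O = -7757 (O = -6818 - 939 = -7757)
n(L) = -1/180 (n(L) = 1/(-180) = -1/180)
((-11188 + O) + n(W)) - 34047 = ((-11188 - 7757) - 1/180) - 34047 = (-18945 - 1/180) - 34047 = -3410101/180 - 34047 = -9538561/180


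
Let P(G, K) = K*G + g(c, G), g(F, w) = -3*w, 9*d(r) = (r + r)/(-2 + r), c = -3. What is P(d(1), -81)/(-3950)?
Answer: -28/5925 ≈ -0.0047257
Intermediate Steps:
d(r) = 2*r/(9*(-2 + r)) (d(r) = ((r + r)/(-2 + r))/9 = ((2*r)/(-2 + r))/9 = (2*r/(-2 + r))/9 = 2*r/(9*(-2 + r)))
P(G, K) = -3*G + G*K (P(G, K) = K*G - 3*G = G*K - 3*G = -3*G + G*K)
P(d(1), -81)/(-3950) = (((2/9)*1/(-2 + 1))*(-3 - 81))/(-3950) = (((2/9)*1/(-1))*(-84))*(-1/3950) = (((2/9)*1*(-1))*(-84))*(-1/3950) = -2/9*(-84)*(-1/3950) = (56/3)*(-1/3950) = -28/5925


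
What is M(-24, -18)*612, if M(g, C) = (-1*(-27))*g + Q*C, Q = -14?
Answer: -242352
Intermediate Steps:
M(g, C) = -14*C + 27*g (M(g, C) = (-1*(-27))*g - 14*C = 27*g - 14*C = -14*C + 27*g)
M(-24, -18)*612 = (-14*(-18) + 27*(-24))*612 = (252 - 648)*612 = -396*612 = -242352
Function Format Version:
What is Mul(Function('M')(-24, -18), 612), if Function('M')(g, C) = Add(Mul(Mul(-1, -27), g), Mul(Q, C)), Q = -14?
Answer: -242352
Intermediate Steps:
Function('M')(g, C) = Add(Mul(-14, C), Mul(27, g)) (Function('M')(g, C) = Add(Mul(Mul(-1, -27), g), Mul(-14, C)) = Add(Mul(27, g), Mul(-14, C)) = Add(Mul(-14, C), Mul(27, g)))
Mul(Function('M')(-24, -18), 612) = Mul(Add(Mul(-14, -18), Mul(27, -24)), 612) = Mul(Add(252, -648), 612) = Mul(-396, 612) = -242352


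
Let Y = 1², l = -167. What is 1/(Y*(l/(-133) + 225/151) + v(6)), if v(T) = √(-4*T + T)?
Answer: 553708393/5150262083 - 1209980667*I*√2/10300524166 ≈ 0.10751 - 0.16612*I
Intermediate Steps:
v(T) = √3*√(-T) (v(T) = √(-3*T) = √3*√(-T))
Y = 1
1/(Y*(l/(-133) + 225/151) + v(6)) = 1/(1*(-167/(-133) + 225/151) + √3*√(-1*6)) = 1/(1*(-167*(-1/133) + 225*(1/151)) + √3*√(-6)) = 1/(1*(167/133 + 225/151) + √3*(I*√6)) = 1/(1*(55142/20083) + 3*I*√2) = 1/(55142/20083 + 3*I*√2)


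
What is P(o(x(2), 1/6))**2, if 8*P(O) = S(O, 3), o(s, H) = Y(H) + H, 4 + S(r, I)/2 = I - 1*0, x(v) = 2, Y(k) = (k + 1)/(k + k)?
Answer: 1/16 ≈ 0.062500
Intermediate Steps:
Y(k) = (1 + k)/(2*k) (Y(k) = (1 + k)/((2*k)) = (1 + k)*(1/(2*k)) = (1 + k)/(2*k))
S(r, I) = -8 + 2*I (S(r, I) = -8 + 2*(I - 1*0) = -8 + 2*(I + 0) = -8 + 2*I)
o(s, H) = H + (1 + H)/(2*H) (o(s, H) = (1 + H)/(2*H) + H = H + (1 + H)/(2*H))
P(O) = -1/4 (P(O) = (-8 + 2*3)/8 = (-8 + 6)/8 = (1/8)*(-2) = -1/4)
P(o(x(2), 1/6))**2 = (-1/4)**2 = 1/16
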